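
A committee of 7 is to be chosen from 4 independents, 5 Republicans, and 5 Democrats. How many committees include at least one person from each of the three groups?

Unrestricted: C(14,7) = 3432 ways to pick any 7 of the 14.
Subtract selections that omit an entire group: no independents → C(10,7) = 120; no Republicans → C(9,7) = 36; no Democrats → C(9,7) = 36.
Add back selections omitting two groups (i.e. drawn from a single group): C(4,7) + C(5,7) + C(5,7) = 0.
By inclusion–exclusion: 3432 − 192 + 0 = 3240.

3240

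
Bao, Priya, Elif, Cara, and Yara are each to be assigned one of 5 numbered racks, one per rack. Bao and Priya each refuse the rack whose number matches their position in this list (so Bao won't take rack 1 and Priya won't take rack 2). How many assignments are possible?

Let Aᵢ (for i ∈ {1, 2}) be the placements that put person i in their forbidden rack. Any j of these fix j positions, leaving (5−j)! ways to fill the rest, and there are C(2,j) ways to pick which j.
By inclusion–exclusion, the number of valid placements is Σ_{j=0}^{2} (−1)^j C(2,j)·(5−j)!.
Computing: 120 − 48 + 6 = 78.

78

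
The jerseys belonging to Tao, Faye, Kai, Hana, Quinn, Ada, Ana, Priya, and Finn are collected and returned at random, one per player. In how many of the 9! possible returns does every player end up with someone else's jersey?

Let Aᵢ be the assignments in which player i gets their old jersey. We want the size of the complement of A₁∪…∪A_9.
By inclusion–exclusion this is Σ_{j=0}^{9} (−1)^j C(9,j)·(9−j)!.
Computing: 362880 − 362880 + 181440 − 60480 + 15120 − 3024 + 504 − 72 + 9 − 1 = 133496.

133496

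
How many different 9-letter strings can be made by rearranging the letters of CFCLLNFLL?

3780

CFCLLNFLL has 9 letters with C appearing twice, F appearing twice, and L appearing 4 times.
Dividing 9! = 362880 by 4!·2!·2! = 96 for the repeated letters gives 3780.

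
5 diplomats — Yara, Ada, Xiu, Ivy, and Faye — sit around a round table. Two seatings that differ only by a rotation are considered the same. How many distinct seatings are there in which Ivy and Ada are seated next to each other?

Glue Ivy and Ada into a block (2 internal orders). Seating 4 units around a circle gives (3)! arrangements.
So 2 × (3)! = 2 × 6 = 12.

12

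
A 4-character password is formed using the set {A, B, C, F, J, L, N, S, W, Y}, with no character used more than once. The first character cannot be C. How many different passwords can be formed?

The first character has 10−1 = 9 choices (anything except C).
The remaining 3 characters are filled from the other 9 symbols without repetition: 9 × 8 × 7 = 504.
Total: 9 × 504 = 4536.

4536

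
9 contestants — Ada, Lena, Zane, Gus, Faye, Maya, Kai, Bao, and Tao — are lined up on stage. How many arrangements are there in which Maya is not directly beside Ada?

There are 9! = 362880 arrangements in all. If Maya and Ada are adjacent, merging them into one block gives 2·(8)! = 80640 arrangements.
Complementary counting: 362880 − 80640 = 282240.

282240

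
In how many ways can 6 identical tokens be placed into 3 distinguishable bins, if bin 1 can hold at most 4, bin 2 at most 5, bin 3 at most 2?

14

By stars and bars, unrestricted non-negative solutions to x_1+…+x_3 = 6 number C(6+2,2) = 28.
Subtract solutions that violate a single cap (substitute x_i' = x_i − (cap_i+1)): x_1 ≥ 5 gives C(3,2) = 3; x_2 ≥ 6 gives C(2,2) = 1; x_3 ≥ 3 gives C(5,2) = 10. Together 14.
No two caps can be exceeded simultaneously, so the pair terms are all 0.
By inclusion–exclusion the count is 28 − 14 + 0 = 14.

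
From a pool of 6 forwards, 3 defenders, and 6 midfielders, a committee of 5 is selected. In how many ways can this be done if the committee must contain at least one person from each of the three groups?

1971

With no constraint there are C(15,5) = 3003 possible selections.
Selections missing a whole group: no forwards → C(9,5) = 126; no defenders → C(12,5) = 792; no midfielders → C(9,5) = 126.
Add back selections omitting two groups (i.e. drawn from a single group): C(6,5) + C(3,5) + C(6,5) = 12.
By inclusion–exclusion: 3003 − 1044 + 12 = 1971.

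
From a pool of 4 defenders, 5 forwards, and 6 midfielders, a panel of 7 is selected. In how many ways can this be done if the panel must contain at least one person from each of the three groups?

Unrestricted: C(15,7) = 6435 ways to pick any 7 of the 15.
Selections missing a whole group: no defenders → C(11,7) = 330; no forwards → C(10,7) = 120; no midfielders → C(9,7) = 36.
Add back selections omitting two groups (i.e. drawn from a single group): C(4,7) + C(5,7) + C(6,7) = 0.
By inclusion–exclusion: 6435 − 486 + 0 = 5949.

5949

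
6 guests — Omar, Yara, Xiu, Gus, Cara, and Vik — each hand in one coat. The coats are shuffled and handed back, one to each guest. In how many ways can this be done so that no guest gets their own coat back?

Count assignments avoiding every fixed point. For any j of the 6 guests fixed to their own coat, the other 6−j can be arranged in (6−j)! ways.
By inclusion–exclusion this is Σ_{j=0}^{6} (−1)^j C(6,j)·(6−j)!.
Computing: 720 − 720 + 360 − 120 + 30 − 6 + 1 = 265.

265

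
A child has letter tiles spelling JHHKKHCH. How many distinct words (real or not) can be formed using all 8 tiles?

JHHKKHCH has 8 letters with H appearing 4 times and K appearing twice.
The number of distinct arrangements is 8!/(4!·2!) = 40320/48 = 840.

840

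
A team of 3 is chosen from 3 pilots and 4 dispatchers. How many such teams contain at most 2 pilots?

34

Split by how many pilots are chosen (0 through 2).
Sum: C(3,0)·C(4,3) + C(3,1)·C(4,2) + C(3,2)·C(4,1) = 4 + 18 + 12 = 34.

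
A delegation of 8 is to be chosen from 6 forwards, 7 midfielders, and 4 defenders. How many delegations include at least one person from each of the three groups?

Total 8-person selections from all 17: C(17,8) = 24310.
Subtract selections that omit an entire group: no forwards → C(11,8) = 165; no midfielders → C(10,8) = 45; no defenders → C(13,8) = 1287.
Add back selections omitting two groups (i.e. drawn from a single group): C(6,8) + C(7,8) + C(4,8) = 0.
By inclusion–exclusion: 24310 − 1497 + 0 = 22813.

22813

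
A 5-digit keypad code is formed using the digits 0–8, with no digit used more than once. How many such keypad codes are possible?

This is a permutation of 5 out of 9: P(9,5) = 9!/4!.
That product is 9 × 8 × 7 × 6 × 5 = 15120.

15120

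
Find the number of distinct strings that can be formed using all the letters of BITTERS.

Letter multiplicities in BITTERS: B×1, E×1, I×1, R×1, S×1, T×2.
The number of distinct arrangements is 7!/(2!) = 5040/2 = 2520.

2520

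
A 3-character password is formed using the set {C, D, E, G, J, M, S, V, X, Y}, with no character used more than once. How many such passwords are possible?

This is a permutation of 3 out of 10: P(10,3) = 10!/7!.
10 × 9 × 8 = 720.

720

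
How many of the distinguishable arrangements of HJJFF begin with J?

With the first slot taken by J, it remains to arrange the other 4 letters (HJFF).
Those 4 letters have F appearing twice, giving (4)!/(2!) = 12.

12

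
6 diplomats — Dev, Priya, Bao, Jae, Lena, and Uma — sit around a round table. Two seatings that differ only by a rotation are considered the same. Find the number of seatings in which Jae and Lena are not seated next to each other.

72

All circular seatings of 6 people number (5)! = 120.
Seatings with Jae beside Lena: treat them as a block with 2 internal orders, giving 2 × (4)! = 48.
Subtracting, 120 − 48 = 72.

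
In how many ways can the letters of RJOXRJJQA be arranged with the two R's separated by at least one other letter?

There are 9!/(3!·2!) = 30240 arrangements of RJOXRJJQA in total.
If the two R's are adjacent, glue them into one block, leaving 8 items to arrange: (8)!/(3!) = 6720 ways.
Hence 30240 − 6720 = 23520.

23520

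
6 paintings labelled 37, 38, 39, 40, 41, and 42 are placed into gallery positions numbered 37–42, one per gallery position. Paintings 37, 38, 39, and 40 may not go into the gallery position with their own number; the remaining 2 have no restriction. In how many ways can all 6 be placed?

362

Let Aᵢ (for 37 ≤ i ≤ 40) be the placements that put painting i in its forbidden gallery position. Any j of these fix j positions, leaving (6−j)! ways to fill the rest, and there are C(4,j) ways to pick which j.
By inclusion–exclusion, the number of valid placements is Σ_{j=0}^{4} (−1)^j C(4,j)·(6−j)!.
Computing: 720 − 480 + 144 − 24 + 2 = 362.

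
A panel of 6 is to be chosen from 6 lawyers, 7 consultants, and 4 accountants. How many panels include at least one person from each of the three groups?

With no constraint there are C(17,6) = 12376 possible selections.
Selections missing a whole group: no lawyers → C(11,6) = 462; no consultants → C(10,6) = 210; no accountants → C(13,6) = 1716.
Add back selections omitting two groups (i.e. drawn from a single group): C(6,6) + C(7,6) + C(4,6) = 8.
By inclusion–exclusion: 12376 − 2388 + 8 = 9996.

9996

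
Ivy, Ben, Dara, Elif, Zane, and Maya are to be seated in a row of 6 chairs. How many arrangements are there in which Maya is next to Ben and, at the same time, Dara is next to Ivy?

96

Treat {Maya,Ben} as one block (2 orders) and {Dara,Ivy} as another (2 orders).
That leaves 4 units to arrange: 2 × 2 × 4! = 4 × 24 = 96.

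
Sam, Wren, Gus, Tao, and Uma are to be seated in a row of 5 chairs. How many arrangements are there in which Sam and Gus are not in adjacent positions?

72

There are 5! = 120 arrangements in all. If Sam and Gus are adjacent, merging them into one block gives 2·(4)! = 48 arrangements.
So 120 − 48 = 72 arrangements keep them apart.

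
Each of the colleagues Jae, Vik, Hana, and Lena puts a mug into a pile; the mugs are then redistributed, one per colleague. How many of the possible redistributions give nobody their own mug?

Let Aᵢ be the assignments in which colleague i gets their own mug. We want the size of the complement of A₁∪…∪A_4.
By inclusion–exclusion this is Σ_{j=0}^{4} (−1)^j C(4,j)·(4−j)!.
Computing: 24 − 24 + 12 − 4 + 1 = 9.

9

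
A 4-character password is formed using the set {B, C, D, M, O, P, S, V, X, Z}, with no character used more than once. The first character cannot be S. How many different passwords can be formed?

The first character has 10−1 = 9 choices (anything except S).
The remaining 3 characters are filled from the other 9 symbols without repetition: 9 × 8 × 7 = 504.
Total: 9 × 504 = 4536.

4536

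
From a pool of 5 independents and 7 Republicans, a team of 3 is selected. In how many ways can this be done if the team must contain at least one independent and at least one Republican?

Total 3-person selections from all 12: C(12,3) = 220.
Selections missing a whole group: no independents → C(7,3) = 35; no Republicans → C(5,3) = 10.
Both groups omitted at once is impossible, so 220 − 45 = 175.

175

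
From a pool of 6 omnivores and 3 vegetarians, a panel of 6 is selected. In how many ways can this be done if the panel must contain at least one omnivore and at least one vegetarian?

With no constraint there are C(9,6) = 84 possible selections.
Subtract selections that omit an entire group: no omnivores → C(3,6) = 0; no vegetarians → C(6,6) = 1.
Both groups omitted at once is impossible, so 84 − 1 = 83.

83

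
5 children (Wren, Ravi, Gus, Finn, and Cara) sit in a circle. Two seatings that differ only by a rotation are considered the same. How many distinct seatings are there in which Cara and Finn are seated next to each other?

12

Glue Cara and Finn into a block (2 internal orders). Seating 4 units around a circle gives (3)! arrangements.
So 2 × (3)! = 2 × 6 = 12.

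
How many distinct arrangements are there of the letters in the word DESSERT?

Letter multiplicities in DESSERT: D×1, E×2, R×1, S×2, T×1.
The number of distinct arrangements is 7!/(2!·2!) = 5040/4 = 1260.

1260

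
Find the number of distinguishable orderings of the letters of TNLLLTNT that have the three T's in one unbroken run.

60

Treat the 3 copies of T as a single block. The multiset to arrange is then {TTT, L, L, L, N, N}, 6 items in all.
That gives (6)!/(3!·2!) = 60 arrangements.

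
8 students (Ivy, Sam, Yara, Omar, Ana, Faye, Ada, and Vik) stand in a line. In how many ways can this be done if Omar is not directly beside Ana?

30240

There are 8! = 40320 arrangements in all. If Omar and Ana are adjacent, merging them into one block gives 2·(7)! = 10080 arrangements.
So 40320 − 10080 = 30240 arrangements keep them apart.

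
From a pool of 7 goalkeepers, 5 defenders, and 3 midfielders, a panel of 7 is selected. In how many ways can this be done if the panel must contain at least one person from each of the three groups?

Total 7-person selections from all 15: C(15,7) = 6435.
Subtract selections that omit an entire group: no goalkeepers → C(8,7) = 8; no defenders → C(10,7) = 120; no midfielders → C(12,7) = 792.
Add back selections omitting two groups (i.e. drawn from a single group): C(7,7) + C(5,7) + C(3,7) = 1.
By inclusion–exclusion: 6435 − 920 + 1 = 5516.

5516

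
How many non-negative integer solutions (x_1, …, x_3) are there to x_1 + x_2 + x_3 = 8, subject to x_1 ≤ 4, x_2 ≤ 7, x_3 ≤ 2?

14

By stars and bars, unrestricted non-negative solutions to x_1+…+x_3 = 8 number C(8+2,2) = 45.
Subtract solutions that violate a single cap (substitute x_i' = x_i − (cap_i+1)): x_1 ≥ 5 gives C(5,2) = 10; x_2 ≥ 8 gives C(2,2) = 1; x_3 ≥ 3 gives C(7,2) = 21. Together 32.
Add back pairs where two caps are both exceeded: 0 + 1 + 0 = 1.
By inclusion–exclusion the count is 45 − 32 + 1 = 14.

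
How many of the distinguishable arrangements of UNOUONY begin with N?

With the first slot taken by N, it remains to arrange the other 6 letters (UOUONY).
Those 6 letters have O appearing twice and U appearing twice, giving (6)!/(2!·2!) = 180.

180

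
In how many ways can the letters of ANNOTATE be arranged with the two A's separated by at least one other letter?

3780

Total arrangements of ANNOTATE: 8!/(2!·2!·2!) = 5040.
Arrangements with the A's together: treat AA as one letter, giving (7)!/(2!·2!) = 1260.
Subtracting, 5040 − 1260 = 3780 arrangements keep the A's apart.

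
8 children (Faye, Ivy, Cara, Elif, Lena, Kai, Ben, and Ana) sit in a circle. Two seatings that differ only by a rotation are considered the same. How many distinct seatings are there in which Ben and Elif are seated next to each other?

Glue Ben and Elif into a block (2 internal orders). Seating 7 units around a circle gives (6)! arrangements.
So 2 × (6)! = 2 × 720 = 1440.

1440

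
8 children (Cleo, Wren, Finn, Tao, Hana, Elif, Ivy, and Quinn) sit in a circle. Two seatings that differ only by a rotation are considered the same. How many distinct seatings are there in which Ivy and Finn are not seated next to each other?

3600

Without the restriction there are (7)! = 5040 seatings.
Those with Ivy next to Finn: fuse the pair into one unit and seat 7 units around a circle — 2·(6)! = 1440.
Subtracting, 5040 − 1440 = 3600.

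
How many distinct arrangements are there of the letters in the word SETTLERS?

5040

SETTLERS has 8 letters with E appearing twice, S appearing twice, and T appearing twice.
The number of distinct arrangements is 8!/(2!·2!·2!) = 40320/8 = 5040.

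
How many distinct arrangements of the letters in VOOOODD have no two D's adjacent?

75

There are 7!/(4!·2!) = 105 arrangements of VOOOODD in total.
If the two D's are adjacent, glue them into one block, leaving 6 items to arrange: (6)!/(4!) = 30 ways.
Subtracting, 105 − 30 = 75 arrangements keep the D's apart.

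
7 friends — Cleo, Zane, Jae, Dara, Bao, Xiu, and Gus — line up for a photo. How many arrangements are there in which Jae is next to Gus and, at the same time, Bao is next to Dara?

480

Treat {Jae,Gus} as one block (2 orders) and {Bao,Dara} as another (2 orders).
That leaves 5 units to arrange: 2 × 2 × 5! = 4 × 120 = 480.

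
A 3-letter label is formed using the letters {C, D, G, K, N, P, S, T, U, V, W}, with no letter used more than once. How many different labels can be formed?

Choose and order 3 of the 11 symbols: the first letter has 11 options, the next 10, then 9.
That product is 11 × 10 × 9 = 990.

990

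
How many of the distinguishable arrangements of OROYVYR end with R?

Fix R in the last position and arrange the remaining 6 letters.
Those 6 letters have O appearing twice and Y appearing twice, giving (6)!/(2!·2!) = 180.

180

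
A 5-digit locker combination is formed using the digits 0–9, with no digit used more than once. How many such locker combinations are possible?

With no repetition, fill the 5 digits in order: 10 choices, then 9, down to 6.
10 × 9 × 8 × 7 × 6 = 30240.

30240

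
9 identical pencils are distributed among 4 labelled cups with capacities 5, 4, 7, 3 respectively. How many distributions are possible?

106

Without the upper bounds there are C(12,3) = 220 ways to split 9 among 4 cups.
Subtract solutions that violate a single cap (substitute x_i' = x_i − (cap_i+1)): x_1 ≥ 6 gives C(6,3) = 20; x_2 ≥ 5 gives C(7,3) = 35; x_3 ≥ 8 gives C(4,3) = 4; x_4 ≥ 4 gives C(8,3) = 56. Together 115.
Add back pairs where two caps are both exceeded: 0 + 0 + 0 + 0 + 1 + 0 = 1.
By inclusion–exclusion the count is 220 − 115 + 1 = 106.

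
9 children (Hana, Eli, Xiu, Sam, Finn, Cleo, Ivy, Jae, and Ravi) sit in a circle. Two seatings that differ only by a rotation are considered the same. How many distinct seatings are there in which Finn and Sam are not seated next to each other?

All circular seatings of 9 people number (8)! = 40320.
Seatings with Finn beside Sam: treat them as a block with 2 internal orders, giving 2 × (7)! = 10080.
Subtracting, 40320 − 10080 = 30240.

30240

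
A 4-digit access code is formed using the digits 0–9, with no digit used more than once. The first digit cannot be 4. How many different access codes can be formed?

The first digit has 10−1 = 9 choices (anything except 4).
The remaining 3 digits are filled from the other 9 symbols without repetition: 9 × 8 × 7 = 504.
Total: 9 × 504 = 4536.

4536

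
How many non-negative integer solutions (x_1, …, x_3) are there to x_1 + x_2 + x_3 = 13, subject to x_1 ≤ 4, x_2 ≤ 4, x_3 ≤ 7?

Ignoring the caps, the number of non-negative solutions to x_1+…+x_3 = 13 is C(15,2) = 105.
Subtract solutions that violate a single cap (substitute x_i' = x_i − (cap_i+1)): x_1 ≥ 5 gives C(10,2) = 45; x_2 ≥ 5 gives C(10,2) = 45; x_3 ≥ 8 gives C(7,2) = 21. Together 111.
Add back pairs where two caps are both exceeded: 10 + 1 + 1 = 12.
By inclusion–exclusion the count is 105 − 111 + 12 = 6.

6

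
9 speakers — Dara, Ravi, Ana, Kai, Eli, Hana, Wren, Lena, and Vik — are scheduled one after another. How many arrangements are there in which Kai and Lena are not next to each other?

There are 9! = 362880 arrangements in all. If Kai and Lena are adjacent, merging them into one block gives 2·(8)! = 80640 arrangements.
So 362880 − 80640 = 282240 arrangements keep them apart.

282240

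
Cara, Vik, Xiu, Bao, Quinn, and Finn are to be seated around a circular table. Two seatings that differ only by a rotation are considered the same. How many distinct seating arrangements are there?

Seat Cara anywhere (absorbing the rotational symmetry), then permute the other 5: (5)! = 120.

120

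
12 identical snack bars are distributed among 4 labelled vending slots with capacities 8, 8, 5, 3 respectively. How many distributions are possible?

176

By stars and bars, unrestricted non-negative solutions to x_1+…+x_4 = 12 number C(12+3,3) = 455.
Subtract solutions that violate a single cap (substitute x_i' = x_i − (cap_i+1)): x_1 ≥ 9 gives C(6,3) = 20; x_2 ≥ 9 gives C(6,3) = 20; x_3 ≥ 6 gives C(9,3) = 84; x_4 ≥ 4 gives C(11,3) = 165. Together 289.
Add back pairs where two caps are both exceeded: 0 + 0 + 0 + 0 + 0 + 10 = 10.
By inclusion–exclusion the count is 455 − 289 + 10 = 176.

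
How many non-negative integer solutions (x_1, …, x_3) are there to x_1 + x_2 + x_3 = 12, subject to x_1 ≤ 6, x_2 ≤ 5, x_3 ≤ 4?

10

By stars and bars, unrestricted non-negative solutions to x_1+…+x_3 = 12 number C(12+2,2) = 91.
Subtract solutions that violate a single cap (substitute x_i' = x_i − (cap_i+1)): x_1 ≥ 7 gives C(7,2) = 21; x_2 ≥ 6 gives C(8,2) = 28; x_3 ≥ 5 gives C(9,2) = 36. Together 85.
Add back pairs where two caps are both exceeded: 0 + 1 + 3 = 4.
By inclusion–exclusion the count is 91 − 85 + 4 = 10.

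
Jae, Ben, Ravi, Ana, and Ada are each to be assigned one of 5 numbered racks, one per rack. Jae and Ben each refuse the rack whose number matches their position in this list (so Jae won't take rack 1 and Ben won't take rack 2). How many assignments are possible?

Let Aᵢ (for i ∈ {1, 2}) be the placements that put person i in their forbidden rack. Any j of these fix j positions, leaving (5−j)! ways to fill the rest, and there are C(2,j) ways to pick which j.
By inclusion–exclusion, the number of valid placements is Σ_{j=0}^{2} (−1)^j C(2,j)·(5−j)!.
Computing: 120 − 48 + 6 = 78.

78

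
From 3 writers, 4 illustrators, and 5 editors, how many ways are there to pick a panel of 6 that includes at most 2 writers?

Split by how many writers are chosen (0 through 2).
Sum: C(3,0)·C(9,6) + C(3,1)·C(9,5) + C(3,2)·C(9,4) = 84 + 378 + 378 = 840.

840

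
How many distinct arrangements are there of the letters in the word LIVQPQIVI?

LIVQPQIVI has 9 letters with I appearing 3 times, Q appearing twice, and V appearing twice.
Dividing 9! = 362880 by 3!·2!·2! = 24 for the repeated letters gives 15120.

15120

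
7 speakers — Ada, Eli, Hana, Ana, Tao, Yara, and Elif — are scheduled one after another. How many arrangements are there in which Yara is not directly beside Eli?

There are 7! = 5040 arrangements in all. If Yara and Eli are adjacent, merging them into one block gives 2·(6)! = 1440 arrangements.
So 5040 − 1440 = 3600 arrangements keep them apart.

3600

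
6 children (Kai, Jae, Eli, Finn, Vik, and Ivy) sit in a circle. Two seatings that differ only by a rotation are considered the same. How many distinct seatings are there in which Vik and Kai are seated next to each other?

Treat {Vik, Kai} as one unit (2 internal orders) and seat the resulting 5 units around the table: (4)! circular arrangements.
So 2 × (4)! = 2 × 24 = 48.

48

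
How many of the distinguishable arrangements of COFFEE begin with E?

Fix E in the first position and arrange the remaining 5 letters.
Those 5 letters have F appearing twice, giving (5)!/(2!) = 60.

60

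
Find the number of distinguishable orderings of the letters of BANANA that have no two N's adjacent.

40

There are 6!/(3!·2!) = 60 arrangements of BANANA in total.
Arrangements with the N's together: treat NN as one letter, giving (5)!/(3!) = 20.
Subtracting, 60 − 20 = 40 arrangements keep the N's apart.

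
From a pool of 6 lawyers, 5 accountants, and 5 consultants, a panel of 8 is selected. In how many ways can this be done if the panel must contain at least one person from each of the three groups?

12495

With no constraint there are C(16,8) = 12870 possible selections.
Selections missing a whole group: no lawyers → C(10,8) = 45; no accountants → C(11,8) = 165; no consultants → C(11,8) = 165.
Add back selections omitting two groups (i.e. drawn from a single group): C(6,8) + C(5,8) + C(5,8) = 0.
By inclusion–exclusion: 12870 − 375 + 0 = 12495.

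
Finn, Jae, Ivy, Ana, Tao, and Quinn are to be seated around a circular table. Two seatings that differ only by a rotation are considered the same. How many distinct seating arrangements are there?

120

Around a circle, 6 distinct people have 6!/6 = (5)! = 120 rotationally distinct seatings.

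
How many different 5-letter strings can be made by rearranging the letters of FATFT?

30

The 5 letters of FATFT have repeats: F appearing twice and T appearing twice.
So there are 5! / (2!·2!) = 30 distinguishable arrangements.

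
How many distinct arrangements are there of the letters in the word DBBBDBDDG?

630

The 9 letters of DBBBDBDDG have repeats: B appearing 4 times and D appearing 4 times.
So there are 9! / (4!·4!) = 630 distinguishable arrangements.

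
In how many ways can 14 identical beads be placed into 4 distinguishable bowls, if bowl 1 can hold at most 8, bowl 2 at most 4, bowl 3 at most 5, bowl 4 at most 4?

96

By stars and bars, unrestricted non-negative solutions to x_1+…+x_4 = 14 number C(14+3,3) = 680.
Subtract solutions that violate a single cap (substitute x_i' = x_i − (cap_i+1)): x_1 ≥ 9 gives C(8,3) = 56; x_2 ≥ 5 gives C(12,3) = 220; x_3 ≥ 6 gives C(11,3) = 165; x_4 ≥ 5 gives C(12,3) = 220. Together 661.
Add back pairs where two caps are both exceeded: 1 + 0 + 1 + 20 + 35 + 20 = 77.
By inclusion–exclusion the count is 680 − 661 + 77 = 96.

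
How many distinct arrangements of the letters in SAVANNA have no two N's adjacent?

300

Total arrangements of SAVANNA: 7!/(3!·2!) = 420.
Arrangements with the N's together: treat NN as one letter, giving (6)!/(3!) = 120.
Hence 420 − 120 = 300.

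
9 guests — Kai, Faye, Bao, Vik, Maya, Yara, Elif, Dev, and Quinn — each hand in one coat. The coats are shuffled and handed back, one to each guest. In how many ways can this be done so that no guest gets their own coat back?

133496

Let Aᵢ be the assignments in which guest i gets their own coat. We want the size of the complement of A₁∪…∪A_9.
By inclusion–exclusion this is Σ_{j=0}^{9} (−1)^j C(9,j)·(9−j)!.
Computing: 362880 − 362880 + 181440 − 60480 + 15120 − 3024 + 504 − 72 + 9 − 1 = 133496.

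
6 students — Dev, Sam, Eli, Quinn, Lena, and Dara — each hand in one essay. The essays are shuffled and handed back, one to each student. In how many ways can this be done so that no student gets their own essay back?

265

Let Aᵢ be the assignments in which student i gets their own essay. We want the size of the complement of A₁∪…∪A_6.
By inclusion–exclusion this is Σ_{j=0}^{6} (−1)^j C(6,j)·(6−j)!.
Computing: 720 − 720 + 360 − 120 + 30 − 6 + 1 = 265.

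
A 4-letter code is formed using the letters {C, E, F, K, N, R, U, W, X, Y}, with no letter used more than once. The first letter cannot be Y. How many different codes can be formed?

The first letter has 10−1 = 9 choices (anything except Y).
The remaining 3 letters are filled from the other 9 symbols without repetition: 9 × 8 × 7 = 504.
Total: 9 × 504 = 4536.

4536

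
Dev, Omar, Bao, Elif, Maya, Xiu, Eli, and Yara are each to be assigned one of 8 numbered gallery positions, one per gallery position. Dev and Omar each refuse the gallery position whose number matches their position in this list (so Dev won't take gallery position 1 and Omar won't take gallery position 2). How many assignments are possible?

Let Aᵢ (for i ∈ {1, 2}) be the placements that put person i in their forbidden gallery position. Any j of these fix j positions, leaving (8−j)! ways to fill the rest, and there are C(2,j) ways to pick which j.
By inclusion–exclusion, the number of valid placements is Σ_{j=0}^{2} (−1)^j C(2,j)·(8−j)!.
Computing: 40320 − 10080 + 720 = 30960.

30960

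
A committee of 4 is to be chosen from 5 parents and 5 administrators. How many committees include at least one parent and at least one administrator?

Total 4-person selections from all 10: C(10,4) = 210.
Subtract selections that omit an entire group: no parents → C(5,4) = 5; no administrators → C(5,4) = 5.
Both groups omitted at once is impossible, so 210 − 10 = 200.

200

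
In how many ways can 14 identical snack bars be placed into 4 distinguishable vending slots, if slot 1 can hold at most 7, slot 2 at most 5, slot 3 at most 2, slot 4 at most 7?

81

Ignoring the caps, the number of non-negative solutions to x_1+…+x_4 = 14 is C(17,3) = 680.
Subtract solutions that violate a single cap (substitute x_i' = x_i − (cap_i+1)): x_1 ≥ 8 gives C(9,3) = 84; x_2 ≥ 6 gives C(11,3) = 165; x_3 ≥ 3 gives C(14,3) = 364; x_4 ≥ 8 gives C(9,3) = 84. Together 697.
Add back pairs where two caps are both exceeded: 1 + 20 + 0 + 56 + 1 + 20 = 98.
By inclusion–exclusion the count is 680 − 697 + 98 = 81.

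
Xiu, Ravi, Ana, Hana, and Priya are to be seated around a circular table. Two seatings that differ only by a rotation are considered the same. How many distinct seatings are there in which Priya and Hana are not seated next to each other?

12

All circular seatings of 5 people number (4)! = 24.
Those with Priya next to Hana: fuse the pair into one unit and seat 4 units around a circle — 2·(3)! = 12.
Subtracting, 24 − 12 = 12.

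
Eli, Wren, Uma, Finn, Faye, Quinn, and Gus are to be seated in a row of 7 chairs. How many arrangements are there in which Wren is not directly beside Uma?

3600

Of the 7! = 5040 arrangements, those with Wren and Uma adjacent number 2 × 6! = 1440 (treat the pair as a block with 2 internal orders).
Complementary counting: 5040 − 1440 = 3600.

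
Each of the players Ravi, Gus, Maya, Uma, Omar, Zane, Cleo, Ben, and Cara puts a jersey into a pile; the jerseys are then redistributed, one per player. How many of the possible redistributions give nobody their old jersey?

This is the derangement count D_9: permutations of 9 items with no fixed point.
By inclusion–exclusion this is Σ_{j=0}^{9} (−1)^j C(9,j)·(9−j)!.
Computing: 362880 − 362880 + 181440 − 60480 + 15120 − 3024 + 504 − 72 + 9 − 1 = 133496.

133496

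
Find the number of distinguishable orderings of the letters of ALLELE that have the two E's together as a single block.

20

Treat the 2 copies of E as a single block. The multiset to arrange is then {EE, A, L, L, L}, 5 items in all.
That gives (5)!/(3!) = 20 arrangements.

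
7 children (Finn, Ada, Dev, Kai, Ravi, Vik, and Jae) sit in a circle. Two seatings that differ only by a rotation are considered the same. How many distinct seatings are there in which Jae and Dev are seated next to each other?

240

Treat {Jae, Dev} as one unit (2 internal orders) and seat the resulting 6 units around the table: (5)! circular arrangements.
So 2 × (5)! = 2 × 120 = 240.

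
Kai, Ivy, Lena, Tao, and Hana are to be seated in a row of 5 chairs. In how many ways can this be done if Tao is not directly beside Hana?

Of the 5! = 120 arrangements, those with Tao and Hana adjacent number 2 × 4! = 48 (treat the pair as a block with 2 internal orders).
Complementary counting: 120 − 48 = 72.

72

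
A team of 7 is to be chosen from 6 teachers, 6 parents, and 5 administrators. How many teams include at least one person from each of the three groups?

Unrestricted: C(17,7) = 19448 ways to pick any 7 of the 17.
Subtract selections that omit an entire group: no teachers → C(11,7) = 330; no parents → C(11,7) = 330; no administrators → C(12,7) = 792.
Add back selections omitting two groups (i.e. drawn from a single group): C(6,7) + C(6,7) + C(5,7) = 0.
By inclusion–exclusion: 19448 − 1452 + 0 = 17996.

17996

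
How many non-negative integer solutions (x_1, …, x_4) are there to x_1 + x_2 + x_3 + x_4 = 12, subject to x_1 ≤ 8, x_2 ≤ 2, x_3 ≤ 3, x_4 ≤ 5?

53

Ignoring the caps, the number of non-negative solutions to x_1+…+x_4 = 12 is C(15,3) = 455.
Subtract solutions that violate a single cap (substitute x_i' = x_i − (cap_i+1)): x_1 ≥ 9 gives C(6,3) = 20; x_2 ≥ 3 gives C(12,3) = 220; x_3 ≥ 4 gives C(11,3) = 165; x_4 ≥ 6 gives C(9,3) = 84. Together 489.
Add back pairs where two caps are both exceeded: 1 + 0 + 0 + 56 + 20 + 10 = 87.
By inclusion–exclusion the count is 455 − 489 + 87 = 53.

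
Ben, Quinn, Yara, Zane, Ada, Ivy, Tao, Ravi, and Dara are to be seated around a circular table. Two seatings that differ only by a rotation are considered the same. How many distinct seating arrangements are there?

Around a circle, 9 distinct people have 9!/9 = (8)! = 40320 rotationally distinct seatings.

40320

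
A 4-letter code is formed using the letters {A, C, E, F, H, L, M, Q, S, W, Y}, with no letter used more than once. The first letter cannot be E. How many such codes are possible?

The first letter has 11−1 = 10 choices (anything except E).
The remaining 3 letters are filled from the other 10 symbols without repetition: 10 × 9 × 8 = 720.
Total: 10 × 720 = 7200.

7200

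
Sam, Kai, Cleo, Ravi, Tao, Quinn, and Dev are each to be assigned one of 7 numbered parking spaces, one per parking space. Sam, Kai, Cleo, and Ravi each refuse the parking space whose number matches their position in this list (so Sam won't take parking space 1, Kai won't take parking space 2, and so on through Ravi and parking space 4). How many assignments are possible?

Let Aᵢ (for 1 ≤ i ≤ 4) be the placements that put person i in their forbidden parking space. Any j of these fix j positions, leaving (7−j)! ways to fill the rest, and there are C(4,j) ways to pick which j.
By inclusion–exclusion, the number of valid placements is Σ_{j=0}^{4} (−1)^j C(4,j)·(7−j)!.
Computing: 5040 − 2880 + 720 − 96 + 6 = 2790.

2790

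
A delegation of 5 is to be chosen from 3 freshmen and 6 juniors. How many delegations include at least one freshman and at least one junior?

With no constraint there are C(9,5) = 126 possible selections.
Subtract selections that omit an entire group: no freshmen → C(6,5) = 6; no juniors → C(3,5) = 0.
Both groups omitted at once is impossible, so 126 − 6 = 120.

120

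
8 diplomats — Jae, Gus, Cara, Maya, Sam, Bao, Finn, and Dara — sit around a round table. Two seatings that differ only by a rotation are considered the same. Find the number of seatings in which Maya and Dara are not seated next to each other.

Without the restriction there are (7)! = 5040 seatings.
Seatings with Maya beside Dara: treat them as a block with 2 internal orders, giving 2 × (6)! = 1440.
Subtracting, 5040 − 1440 = 3600.

3600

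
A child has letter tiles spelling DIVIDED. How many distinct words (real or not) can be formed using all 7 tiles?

DIVIDED has 7 letters with D appearing 3 times and I appearing twice.
Dividing 7! = 5040 by 3!·2! = 12 for the repeated letters gives 420.

420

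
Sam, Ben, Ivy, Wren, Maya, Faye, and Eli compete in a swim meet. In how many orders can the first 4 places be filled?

840

This is an ordered selection of 4 from 7: P(7,4).
That gives 7 × 6 × 5 × 4 = 840.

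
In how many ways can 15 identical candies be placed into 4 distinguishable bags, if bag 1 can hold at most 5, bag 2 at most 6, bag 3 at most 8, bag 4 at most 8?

Ignoring the caps, the number of non-negative solutions to x_1+…+x_4 = 15 is C(18,3) = 816.
Subtract solutions that violate a single cap (substitute x_i' = x_i − (cap_i+1)): x_1 ≥ 6 gives C(12,3) = 220; x_2 ≥ 7 gives C(11,3) = 165; x_3 ≥ 9 gives C(9,3) = 84; x_4 ≥ 9 gives C(9,3) = 84. Together 553.
Add back pairs where two caps are both exceeded: 10 + 1 + 1 + 0 + 0 + 0 = 12.
By inclusion–exclusion the count is 816 − 553 + 12 = 275.

275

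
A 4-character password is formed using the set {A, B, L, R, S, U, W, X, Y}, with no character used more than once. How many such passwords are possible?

3024

With no repetition, fill the 4 characters in order: 9 choices, then 8, down to 6.
9 × 8 × 7 × 6 = 3024.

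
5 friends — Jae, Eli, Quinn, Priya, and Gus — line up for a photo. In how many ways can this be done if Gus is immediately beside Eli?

Place the 3 others and the Gus-Eli pair as 4 objects in a line; the pair has 2 internal arrangements.
So the count is 2·(4)! = 48.

48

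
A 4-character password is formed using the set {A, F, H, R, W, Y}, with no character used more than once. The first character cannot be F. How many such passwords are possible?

300

The first character has 6−1 = 5 choices (anything except F).
The remaining 3 characters are filled from the other 5 symbols without repetition: 5 × 4 × 3 = 60.
Total: 5 × 60 = 300.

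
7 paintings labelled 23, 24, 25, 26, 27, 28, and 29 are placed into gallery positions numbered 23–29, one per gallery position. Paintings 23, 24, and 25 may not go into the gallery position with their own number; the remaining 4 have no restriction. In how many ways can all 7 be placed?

Let Aᵢ (for i ∈ {23, 24, 25}) be the placements that put painting i in its forbidden gallery position. Any j of these fix j positions, leaving (7−j)! ways to fill the rest, and there are C(3,j) ways to pick which j.
By inclusion–exclusion, the number of valid placements is Σ_{j=0}^{3} (−1)^j C(3,j)·(7−j)!.
Computing: 5040 − 2160 + 360 − 24 = 3216.

3216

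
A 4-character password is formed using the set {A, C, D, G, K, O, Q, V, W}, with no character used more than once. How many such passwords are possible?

3024

Choose and order 4 of the 9 symbols: the first character has 9 options, the next 8, then 7, 6.
9 × 8 × 7 × 6 = 3024.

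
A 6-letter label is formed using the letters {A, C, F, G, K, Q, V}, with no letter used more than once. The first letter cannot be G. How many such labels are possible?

The first letter has 7−1 = 6 choices (anything except G).
The remaining 5 letters are filled from the other 6 symbols without repetition: 6 × 5 × 4 × 3 × 2 = 720.
Total: 6 × 720 = 4320.

4320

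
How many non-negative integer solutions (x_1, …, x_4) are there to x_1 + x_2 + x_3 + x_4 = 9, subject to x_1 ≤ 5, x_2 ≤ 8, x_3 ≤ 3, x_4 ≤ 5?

By stars and bars, unrestricted non-negative solutions to x_1+…+x_4 = 9 number C(9+3,3) = 220.
Subtract solutions that violate a single cap (substitute x_i' = x_i − (cap_i+1)): x_1 ≥ 6 gives C(6,3) = 20; x_2 ≥ 9 gives C(3,3) = 1; x_3 ≥ 4 gives C(8,3) = 56; x_4 ≥ 6 gives C(6,3) = 20. Together 97.
No two caps can be exceeded simultaneously, so the pair terms are all 0.
By inclusion–exclusion the count is 220 − 97 + 0 = 123.

123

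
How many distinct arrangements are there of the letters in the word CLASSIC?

The 7 letters of CLASSIC have repeats: C appearing twice and S appearing twice.
So there are 7! / (2!·2!) = 1260 distinguishable arrangements.

1260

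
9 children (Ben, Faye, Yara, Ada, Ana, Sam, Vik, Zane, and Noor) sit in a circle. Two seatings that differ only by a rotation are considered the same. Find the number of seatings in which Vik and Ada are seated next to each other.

Treat {Vik, Ada} as one unit (2 internal orders) and seat the resulting 8 units around the table: (7)! circular arrangements.
So 2 × (7)! = 2 × 5040 = 10080.

10080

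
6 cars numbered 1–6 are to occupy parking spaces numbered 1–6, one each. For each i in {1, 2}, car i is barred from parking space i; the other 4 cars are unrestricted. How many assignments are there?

504

Let Aᵢ (for i ∈ {1, 2}) be the placements that put car i in its forbidden parking space. Any j of these fix j positions, leaving (6−j)! ways to fill the rest, and there are C(2,j) ways to pick which j.
By inclusion–exclusion, the number of valid placements is Σ_{j=0}^{2} (−1)^j C(2,j)·(6−j)!.
Computing: 720 − 240 + 24 = 504.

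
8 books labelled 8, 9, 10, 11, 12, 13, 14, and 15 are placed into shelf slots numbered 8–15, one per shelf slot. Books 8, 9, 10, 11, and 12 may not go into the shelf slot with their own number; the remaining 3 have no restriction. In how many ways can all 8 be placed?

Let Aᵢ (for 8 ≤ i ≤ 12) be the placements that put book i in its forbidden shelf slot. Any j of these fix j positions, leaving (8−j)! ways to fill the rest, and there are C(5,j) ways to pick which j.
By inclusion–exclusion, the number of valid placements is Σ_{j=0}^{5} (−1)^j C(5,j)·(8−j)!.
Computing: 40320 − 25200 + 7200 − 1200 + 120 − 6 = 21234.

21234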